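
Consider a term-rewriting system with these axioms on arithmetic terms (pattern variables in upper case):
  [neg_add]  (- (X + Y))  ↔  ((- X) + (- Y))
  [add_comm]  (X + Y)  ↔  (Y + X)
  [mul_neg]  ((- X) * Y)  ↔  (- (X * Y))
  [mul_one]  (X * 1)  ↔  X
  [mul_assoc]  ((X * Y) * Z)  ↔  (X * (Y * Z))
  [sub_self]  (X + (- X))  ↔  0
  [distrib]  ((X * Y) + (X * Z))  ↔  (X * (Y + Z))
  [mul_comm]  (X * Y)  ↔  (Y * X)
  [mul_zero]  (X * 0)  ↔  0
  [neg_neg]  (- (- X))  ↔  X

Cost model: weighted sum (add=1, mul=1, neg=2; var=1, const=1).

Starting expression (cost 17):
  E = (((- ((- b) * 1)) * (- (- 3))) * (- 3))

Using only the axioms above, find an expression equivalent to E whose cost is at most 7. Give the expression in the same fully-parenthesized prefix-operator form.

step 1: mul_one (→) rewrites ((- b) * 1) into (- b), now (((- (- b)) * (- (- 3))) * (- 3))
step 2: neg_neg (→) rewrites (- (- b)) into b, now ((b * (- (- 3))) * (- 3))
step 3: neg_neg (→) rewrites (- (- 3)) into 3, reaching cost 7 (bound 7)

((b * 3) * (- 3))   [cost 7]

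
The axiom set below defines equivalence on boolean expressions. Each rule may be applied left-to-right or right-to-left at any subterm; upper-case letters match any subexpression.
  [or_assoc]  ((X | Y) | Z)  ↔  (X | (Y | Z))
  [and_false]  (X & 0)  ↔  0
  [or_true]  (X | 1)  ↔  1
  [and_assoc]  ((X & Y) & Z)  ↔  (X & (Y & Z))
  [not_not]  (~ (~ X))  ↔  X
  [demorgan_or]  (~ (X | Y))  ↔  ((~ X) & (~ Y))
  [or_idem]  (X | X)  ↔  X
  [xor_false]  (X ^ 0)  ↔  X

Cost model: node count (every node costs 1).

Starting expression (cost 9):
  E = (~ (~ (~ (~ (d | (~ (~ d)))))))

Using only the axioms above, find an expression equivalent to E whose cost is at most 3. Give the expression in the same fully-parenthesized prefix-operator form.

(1) (~ (~ (~ (d | (~ (~ d))))))  =[not_not →]=  (~ (d | (~ (~ d))))    ⊢ (~ (~ (d | (~ (~ d)))))
(2) (~ (~ d))  =[not_not →]=  d    ⊢ (~ (~ (d | d)))
(3) (d | d)  =[or_idem →]=  d    ⊢ cost 3, within 3

(~ (~ d))   [cost 3]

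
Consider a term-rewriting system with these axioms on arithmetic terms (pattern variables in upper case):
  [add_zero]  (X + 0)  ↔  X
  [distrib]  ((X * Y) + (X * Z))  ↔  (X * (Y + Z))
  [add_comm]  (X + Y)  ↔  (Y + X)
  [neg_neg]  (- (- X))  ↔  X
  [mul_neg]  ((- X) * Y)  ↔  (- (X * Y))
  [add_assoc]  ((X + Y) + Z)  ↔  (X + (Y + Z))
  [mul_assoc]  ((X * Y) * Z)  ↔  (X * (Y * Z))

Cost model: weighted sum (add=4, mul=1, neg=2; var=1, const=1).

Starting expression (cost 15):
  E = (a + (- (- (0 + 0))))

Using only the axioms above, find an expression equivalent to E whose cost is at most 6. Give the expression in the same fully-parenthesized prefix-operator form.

(0 + a)   [cost 6]

(1) (- (- (0 + 0)))  =[neg_neg →]=  (0 + 0)    ⊢ (a + (0 + 0))
(2) (a + (0 + 0))  =[add_comm →]=  ((0 + 0) + a)
(3) (0 + 0)  =[add_zero →]=  0    ⊢ cost 6, within 6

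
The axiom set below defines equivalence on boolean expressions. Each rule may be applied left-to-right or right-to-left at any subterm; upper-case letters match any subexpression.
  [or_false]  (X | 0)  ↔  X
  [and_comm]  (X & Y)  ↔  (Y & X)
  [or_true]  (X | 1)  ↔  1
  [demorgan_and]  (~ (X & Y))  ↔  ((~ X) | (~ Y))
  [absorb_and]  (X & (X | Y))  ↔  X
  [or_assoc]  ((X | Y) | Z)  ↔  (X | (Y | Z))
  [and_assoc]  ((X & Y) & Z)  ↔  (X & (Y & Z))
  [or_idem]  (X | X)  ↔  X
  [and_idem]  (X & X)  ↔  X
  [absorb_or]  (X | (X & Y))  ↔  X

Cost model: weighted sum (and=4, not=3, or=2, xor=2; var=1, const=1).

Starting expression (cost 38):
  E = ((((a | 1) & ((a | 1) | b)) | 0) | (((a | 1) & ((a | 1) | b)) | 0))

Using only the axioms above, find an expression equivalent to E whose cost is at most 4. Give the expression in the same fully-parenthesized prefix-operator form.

(a | 1)   [cost 4]

1. [or_idem →] ((((a | 1) & ((a | 1) | b)) | 0) | (((a | 1) & ((a | 1) | b)) | 0))  →  (((a | 1) & ((a | 1) | b)) | 0)
2. [absorb_and →] ((a | 1) & ((a | 1) | b))  →  (a | 1);  E = ((a | 1) | 0)
3. [or_false →] ((a | 1) | 0)  →  (a | 1);  cost 4 ≤ 4, done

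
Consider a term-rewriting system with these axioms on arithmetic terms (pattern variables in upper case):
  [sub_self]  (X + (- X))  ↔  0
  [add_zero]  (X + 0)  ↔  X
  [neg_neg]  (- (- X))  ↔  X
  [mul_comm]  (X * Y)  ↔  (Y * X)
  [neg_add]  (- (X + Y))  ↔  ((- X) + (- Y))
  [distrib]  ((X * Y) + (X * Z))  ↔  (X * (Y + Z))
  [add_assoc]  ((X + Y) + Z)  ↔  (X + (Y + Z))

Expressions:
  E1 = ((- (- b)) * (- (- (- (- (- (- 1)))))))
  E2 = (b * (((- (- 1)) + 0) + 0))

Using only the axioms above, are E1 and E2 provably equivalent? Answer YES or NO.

1. [neg_neg →] (- (- 1))  →  1;  E1 = ((- (- b)) * (- (- (- (- 1)))))
2. [neg_neg →] (- (- 1))  →  1;  E1 = ((- (- b)) * (- (- 1)))
3. [neg_neg →] (- (- 1))  →  1;  E1 = ((- (- b)) * 1)
4. [neg_neg →] (- (- b))  →  b;  E1 = (b * 1)
5. [add_zero ←] 1  →  (1 + 0);  E1 = (b * (1 + 0))
6. [add_zero ←] (1 + 0)  →  ((1 + 0) + 0);  E1 = (b * ((1 + 0) + 0))
7. [neg_neg ←] 1  →  (- (- 1));  this is E2

YES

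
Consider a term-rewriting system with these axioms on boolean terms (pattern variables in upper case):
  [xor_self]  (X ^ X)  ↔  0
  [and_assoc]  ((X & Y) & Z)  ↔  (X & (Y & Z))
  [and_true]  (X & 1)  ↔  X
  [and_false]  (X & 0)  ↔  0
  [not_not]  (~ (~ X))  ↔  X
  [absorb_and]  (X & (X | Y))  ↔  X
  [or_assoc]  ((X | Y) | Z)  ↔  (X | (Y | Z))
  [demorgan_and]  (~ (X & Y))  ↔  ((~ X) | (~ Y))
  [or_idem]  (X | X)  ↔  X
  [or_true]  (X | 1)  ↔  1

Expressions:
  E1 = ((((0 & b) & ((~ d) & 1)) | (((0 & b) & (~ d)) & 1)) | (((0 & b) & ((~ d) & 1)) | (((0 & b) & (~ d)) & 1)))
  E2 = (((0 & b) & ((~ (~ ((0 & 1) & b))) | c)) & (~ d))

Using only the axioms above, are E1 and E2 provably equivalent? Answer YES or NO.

(1) ((((0 & b) & ((~ d) & 1)) | (((0 & b) & (~ d)) & 1)) | (((0 & b) & ((~ d) & 1)) | (((0 & b) & (~ d)) & 1)))  =[or_idem →]=  (((0 & b) & ((~ d) & 1)) | (((0 & b) & (~ d)) & 1))
(2) ((~ d) & 1)  =[and_true →]=  (~ d)    ⊢ (((0 & b) & (~ d)) | (((0 & b) & (~ d)) & 1))
(3) (((0 & b) & (~ d)) & 1)  =[and_true →]=  ((0 & b) & (~ d))    ⊢ (((0 & b) & (~ d)) | ((0 & b) & (~ d)))
(4) (((0 & b) & (~ d)) | ((0 & b) & (~ d)))  =[or_idem →]=  ((0 & b) & (~ d))
(5) (0 & b)  =[absorb_and ←]=  ((0 & b) & ((0 & b) | c))    ⊢ (((0 & b) & ((0 & b) | c)) & (~ d))
(6) 0  =[and_true ←]=  (0 & 1)    ⊢ (((0 & b) & (((0 & 1) & b) | c)) & (~ d))
(7) ((0 & 1) & b)  =[not_not ←]=  (~ (~ ((0 & 1) & b)))    ⊢ E2

YES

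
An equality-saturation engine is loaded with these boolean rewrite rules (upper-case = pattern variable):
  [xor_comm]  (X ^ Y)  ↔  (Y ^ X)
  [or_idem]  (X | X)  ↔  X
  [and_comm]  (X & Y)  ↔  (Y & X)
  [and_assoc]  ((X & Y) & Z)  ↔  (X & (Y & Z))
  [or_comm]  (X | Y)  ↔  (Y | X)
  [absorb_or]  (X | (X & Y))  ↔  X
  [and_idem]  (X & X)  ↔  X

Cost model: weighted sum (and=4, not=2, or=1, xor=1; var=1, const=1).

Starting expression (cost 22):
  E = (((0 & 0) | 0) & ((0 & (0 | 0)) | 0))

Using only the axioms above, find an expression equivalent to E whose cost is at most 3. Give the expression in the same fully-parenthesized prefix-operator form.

(0 | 0)   [cost 3]

1. [or_idem →] (0 | 0)  →  0;  E = (((0 & 0) | 0) & ((0 & 0) | 0))
2. [and_idem →] (((0 & 0) | 0) & ((0 & 0) | 0))  →  ((0 & 0) | 0)
3. [and_idem →] (0 & 0)  →  0;  cost 3 ≤ 3, done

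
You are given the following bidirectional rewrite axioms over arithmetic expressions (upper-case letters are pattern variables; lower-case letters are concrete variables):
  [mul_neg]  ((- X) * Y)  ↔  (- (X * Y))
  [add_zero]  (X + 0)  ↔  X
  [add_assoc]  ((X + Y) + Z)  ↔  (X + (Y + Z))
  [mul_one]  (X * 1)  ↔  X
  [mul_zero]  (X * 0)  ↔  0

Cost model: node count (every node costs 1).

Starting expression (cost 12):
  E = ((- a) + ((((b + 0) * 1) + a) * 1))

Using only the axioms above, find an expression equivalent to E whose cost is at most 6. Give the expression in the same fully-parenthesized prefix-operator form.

step 1: mul_one (→) rewrites ((b + 0) * 1) into (b + 0), now ((- a) + (((b + 0) + a) * 1))
step 2: mul_one (→) rewrites (((b + 0) + a) * 1) into ((b + 0) + a), now ((- a) + ((b + 0) + a))
step 3: add_zero (→) rewrites (b + 0) into b, reaching cost 6 (bound 6)

((- a) + (b + a))   [cost 6]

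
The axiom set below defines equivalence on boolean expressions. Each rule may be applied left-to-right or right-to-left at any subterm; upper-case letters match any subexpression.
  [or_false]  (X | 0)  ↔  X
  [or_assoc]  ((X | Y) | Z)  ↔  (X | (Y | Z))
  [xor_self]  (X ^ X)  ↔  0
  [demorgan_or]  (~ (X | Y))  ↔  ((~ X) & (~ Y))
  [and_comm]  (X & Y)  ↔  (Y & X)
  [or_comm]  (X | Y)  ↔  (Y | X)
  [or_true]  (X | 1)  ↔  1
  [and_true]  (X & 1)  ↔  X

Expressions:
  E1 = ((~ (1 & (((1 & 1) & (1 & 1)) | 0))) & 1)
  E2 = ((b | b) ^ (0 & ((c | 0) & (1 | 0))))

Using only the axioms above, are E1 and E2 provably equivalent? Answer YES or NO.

NO

All listed rules preserve value, hence provable equivalence implies equal values everywhere; look for a separating assignment.
b=1, c=0 gives E1 ↦ 0, E2 ↦ 1; values differ ⇒ not provably equivalent.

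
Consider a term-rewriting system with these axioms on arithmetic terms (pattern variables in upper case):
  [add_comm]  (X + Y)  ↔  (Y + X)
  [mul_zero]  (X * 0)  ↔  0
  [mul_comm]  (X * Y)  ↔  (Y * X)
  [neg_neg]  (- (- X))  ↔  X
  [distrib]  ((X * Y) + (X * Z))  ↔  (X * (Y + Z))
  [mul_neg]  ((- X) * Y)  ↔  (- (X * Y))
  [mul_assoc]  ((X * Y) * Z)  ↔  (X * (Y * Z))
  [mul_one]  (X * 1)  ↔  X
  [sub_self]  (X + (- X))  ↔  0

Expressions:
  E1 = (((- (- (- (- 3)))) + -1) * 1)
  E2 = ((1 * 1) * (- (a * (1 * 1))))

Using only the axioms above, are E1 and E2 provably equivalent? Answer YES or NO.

All listed rules preserve value, hence provable equivalence implies equal values everywhere; look for a separating assignment.
a=0 gives E1 ↦ 2, E2 ↦ 0; values differ ⇒ not provably equivalent.

NO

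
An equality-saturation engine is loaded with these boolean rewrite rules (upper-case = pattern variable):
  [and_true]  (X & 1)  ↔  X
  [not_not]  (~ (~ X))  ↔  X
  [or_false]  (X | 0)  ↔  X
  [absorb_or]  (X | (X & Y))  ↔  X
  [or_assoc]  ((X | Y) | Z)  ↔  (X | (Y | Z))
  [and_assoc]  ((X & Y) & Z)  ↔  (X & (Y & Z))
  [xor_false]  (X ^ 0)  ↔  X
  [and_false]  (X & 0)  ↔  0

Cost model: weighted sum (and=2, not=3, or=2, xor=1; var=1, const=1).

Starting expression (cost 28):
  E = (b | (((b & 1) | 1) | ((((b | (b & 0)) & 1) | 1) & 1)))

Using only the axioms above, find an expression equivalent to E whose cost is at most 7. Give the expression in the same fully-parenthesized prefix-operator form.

1. [absorb_or →] (b | (b & 0))  →  b;  E = (b | (((b & 1) | 1) | (((b & 1) | 1) & 1)))
2. [absorb_or →] (((b & 1) | 1) | (((b & 1) | 1) & 1))  →  ((b & 1) | 1);  E = (b | ((b & 1) | 1))
3. [and_true →] (b & 1)  →  b;  cost 7 ≤ 7, done

(b | (b | 1))   [cost 7]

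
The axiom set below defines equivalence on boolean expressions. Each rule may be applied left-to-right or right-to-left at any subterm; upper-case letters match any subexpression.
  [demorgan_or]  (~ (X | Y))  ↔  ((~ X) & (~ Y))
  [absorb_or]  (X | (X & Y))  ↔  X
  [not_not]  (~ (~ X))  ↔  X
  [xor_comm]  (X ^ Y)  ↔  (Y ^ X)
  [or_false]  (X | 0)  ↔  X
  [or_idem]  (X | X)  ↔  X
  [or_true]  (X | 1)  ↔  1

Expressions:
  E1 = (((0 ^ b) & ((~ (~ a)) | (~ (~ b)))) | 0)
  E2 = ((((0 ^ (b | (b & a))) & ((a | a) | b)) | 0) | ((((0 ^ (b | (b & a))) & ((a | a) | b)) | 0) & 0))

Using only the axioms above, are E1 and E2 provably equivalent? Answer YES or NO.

YES

(1) (((0 ^ b) & ((~ (~ a)) | (~ (~ b)))) | 0)  =[or_false →]=  ((0 ^ b) & ((~ (~ a)) | (~ (~ b))))
(2) (~ (~ a))  =[not_not →]=  a    ⊢ ((0 ^ b) & (a | (~ (~ b))))
(3) (~ (~ b))  =[not_not →]=  b    ⊢ ((0 ^ b) & (a | b))
(4) a  =[or_idem ←]=  (a | a)    ⊢ ((0 ^ b) & ((a | a) | b))
(5) b  =[absorb_or ←]=  (b | (b & a))    ⊢ ((0 ^ (b | (b & a))) & ((a | a) | b))
(6) ((0 ^ (b | (b & a))) & ((a | a) | b))  =[or_false ←]=  (((0 ^ (b | (b & a))) & ((a | a) | b)) | 0)
(7) (((0 ^ (b | (b & a))) & ((a | a) | b)) | 0)  =[absorb_or ←]=  ((((0 ^ (b | (b & a))) & ((a | a) | b)) | 0) | ((((0 ^ (b | (b & a))) & ((a | a) | b)) | 0) & 0))    ⊢ E2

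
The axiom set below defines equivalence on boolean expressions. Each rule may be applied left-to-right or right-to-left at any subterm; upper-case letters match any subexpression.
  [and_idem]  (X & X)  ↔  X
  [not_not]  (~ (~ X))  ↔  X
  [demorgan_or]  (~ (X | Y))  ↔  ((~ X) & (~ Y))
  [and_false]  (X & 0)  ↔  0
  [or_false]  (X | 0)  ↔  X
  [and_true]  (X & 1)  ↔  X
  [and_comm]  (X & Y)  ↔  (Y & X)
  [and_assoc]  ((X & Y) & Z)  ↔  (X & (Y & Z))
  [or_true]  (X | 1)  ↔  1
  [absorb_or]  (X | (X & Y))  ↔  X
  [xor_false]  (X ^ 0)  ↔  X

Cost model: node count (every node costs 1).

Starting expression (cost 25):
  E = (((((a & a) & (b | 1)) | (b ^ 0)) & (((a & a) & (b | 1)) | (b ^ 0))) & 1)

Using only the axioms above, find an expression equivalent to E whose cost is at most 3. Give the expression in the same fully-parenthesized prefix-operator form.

(1) ((((a & a) & (b | 1)) | (b ^ 0)) & (((a & a) & (b | 1)) | (b ^ 0)))  =[and_idem →]=  (((a & a) & (b | 1)) | (b ^ 0))    ⊢ ((((a & a) & (b | 1)) | (b ^ 0)) & 1)
(2) (a & a)  =[and_idem →]=  a    ⊢ (((a & (b | 1)) | (b ^ 0)) & 1)
(3) (((a & (b | 1)) | (b ^ 0)) & 1)  =[and_true →]=  ((a & (b | 1)) | (b ^ 0))
(4) (b | 1)  =[or_true →]=  1    ⊢ ((a & 1) | (b ^ 0))
(5) (b ^ 0)  =[xor_false →]=  b    ⊢ ((a & 1) | b)
(6) (a & 1)  =[and_true →]=  a    ⊢ cost 3, within 3

(a | b)   [cost 3]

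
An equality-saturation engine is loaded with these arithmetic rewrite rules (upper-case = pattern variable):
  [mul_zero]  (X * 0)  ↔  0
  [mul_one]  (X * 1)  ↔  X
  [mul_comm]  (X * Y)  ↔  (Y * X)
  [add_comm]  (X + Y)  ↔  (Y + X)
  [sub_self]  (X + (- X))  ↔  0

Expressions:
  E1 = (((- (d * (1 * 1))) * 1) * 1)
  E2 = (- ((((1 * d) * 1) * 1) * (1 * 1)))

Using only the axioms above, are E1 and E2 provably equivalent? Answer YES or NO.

YES

1. [mul_one →] ((- (d * (1 * 1))) * 1)  →  (- (d * (1 * 1)));  E1 = ((- (d * (1 * 1))) * 1)
2. [mul_one →] ((- (d * (1 * 1))) * 1)  →  (- (d * (1 * 1)))
3. [mul_comm →] (d * (1 * 1))  →  ((1 * 1) * d);  E1 = (- ((1 * 1) * d))
4. [mul_one →] (1 * 1)  →  1;  E1 = (- (1 * d))
5. [mul_one ←] (1 * d)  →  ((1 * d) * 1);  E1 = (- ((1 * d) * 1))
6. [mul_one ←] (1 * d)  →  ((1 * d) * 1);  E1 = (- (((1 * d) * 1) * 1))
7. [mul_one ←] 1  →  (1 * 1);  E1 = (- (((1 * d) * 1) * (1 * 1)))
8. [mul_one ←] ((1 * d) * 1)  →  (((1 * d) * 1) * 1);  this is E2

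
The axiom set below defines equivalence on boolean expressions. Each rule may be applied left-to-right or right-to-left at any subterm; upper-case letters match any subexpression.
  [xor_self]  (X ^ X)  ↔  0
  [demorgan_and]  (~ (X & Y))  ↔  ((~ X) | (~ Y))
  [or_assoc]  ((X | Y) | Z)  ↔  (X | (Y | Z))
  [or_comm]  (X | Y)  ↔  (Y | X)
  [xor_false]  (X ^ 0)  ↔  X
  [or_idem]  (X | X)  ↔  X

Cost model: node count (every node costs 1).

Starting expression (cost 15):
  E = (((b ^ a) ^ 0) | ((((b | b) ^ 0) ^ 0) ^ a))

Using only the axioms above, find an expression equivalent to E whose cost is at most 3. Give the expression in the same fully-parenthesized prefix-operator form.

step 1: or_idem (→) rewrites (b | b) into b, now (((b ^ a) ^ 0) | (((b ^ 0) ^ 0) ^ a))
step 2: xor_false (→) rewrites ((b ^ a) ^ 0) into (b ^ a), now ((b ^ a) | (((b ^ 0) ^ 0) ^ a))
step 3: xor_false (→) rewrites ((b ^ 0) ^ 0) into (b ^ 0), now ((b ^ a) | ((b ^ 0) ^ a))
step 4: or_comm (→) rewrites ((b ^ a) | ((b ^ 0) ^ a)) into (((b ^ 0) ^ a) | (b ^ a))
step 5: xor_false (→) rewrites (b ^ 0) into b, now ((b ^ a) | (b ^ a))
step 6: or_idem (→) rewrites ((b ^ a) | (b ^ a)) into (b ^ a), reaching cost 3 (bound 3)

(b ^ a)   [cost 3]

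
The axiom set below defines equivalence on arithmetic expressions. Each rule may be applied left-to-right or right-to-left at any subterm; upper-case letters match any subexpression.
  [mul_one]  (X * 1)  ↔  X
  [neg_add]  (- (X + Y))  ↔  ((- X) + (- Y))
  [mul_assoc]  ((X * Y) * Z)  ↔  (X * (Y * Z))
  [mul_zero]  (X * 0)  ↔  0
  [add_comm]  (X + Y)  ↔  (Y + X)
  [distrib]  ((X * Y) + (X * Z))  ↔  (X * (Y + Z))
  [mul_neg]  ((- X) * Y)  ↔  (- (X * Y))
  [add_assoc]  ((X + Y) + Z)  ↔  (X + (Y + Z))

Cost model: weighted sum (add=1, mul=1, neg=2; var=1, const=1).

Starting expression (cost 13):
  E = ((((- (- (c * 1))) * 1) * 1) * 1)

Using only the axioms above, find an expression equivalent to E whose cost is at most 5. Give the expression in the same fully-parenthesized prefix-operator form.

1. [mul_one →] (c * 1)  →  c;  E = ((((- (- c)) * 1) * 1) * 1)
2. [mul_one →] ((- (- c)) * 1)  →  (- (- c));  E = (((- (- c)) * 1) * 1)
3. [mul_one →] ((- (- c)) * 1)  →  (- (- c));  E = ((- (- c)) * 1)
4. [mul_one →] ((- (- c)) * 1)  →  (- (- c));  cost 5 ≤ 5, done

(- (- c))   [cost 5]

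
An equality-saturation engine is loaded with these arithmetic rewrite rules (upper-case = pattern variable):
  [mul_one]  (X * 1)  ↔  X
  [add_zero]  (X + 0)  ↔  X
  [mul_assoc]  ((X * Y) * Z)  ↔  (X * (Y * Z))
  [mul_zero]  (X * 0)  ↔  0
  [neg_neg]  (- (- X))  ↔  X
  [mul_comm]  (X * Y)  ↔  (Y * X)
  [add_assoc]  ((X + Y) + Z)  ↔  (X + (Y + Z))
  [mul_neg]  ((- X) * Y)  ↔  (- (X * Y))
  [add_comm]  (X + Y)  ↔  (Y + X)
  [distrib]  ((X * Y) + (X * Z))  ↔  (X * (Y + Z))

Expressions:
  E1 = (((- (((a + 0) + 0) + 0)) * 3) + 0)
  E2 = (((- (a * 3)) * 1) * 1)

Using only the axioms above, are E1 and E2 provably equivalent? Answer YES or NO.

YES

(1) ((a + 0) + 0)  =[add_zero →]=  (a + 0)    ⊢ (((- ((a + 0) + 0)) * 3) + 0)
(2) (a + 0)  =[add_zero →]=  a    ⊢ (((- (a + 0)) * 3) + 0)
(3) (a + 0)  =[add_zero →]=  a    ⊢ (((- a) * 3) + 0)
(4) (((- a) * 3) + 0)  =[add_zero →]=  ((- a) * 3)
(5) ((- a) * 3)  =[mul_neg →]=  (- (a * 3))
(6) (a * 3)  =[mul_one ←]=  ((a * 3) * 1)    ⊢ (- ((a * 3) * 1))
(7) (- ((a * 3) * 1))  =[mul_one ←]=  ((- ((a * 3) * 1)) * 1)
(8) (- ((a * 3) * 1))  =[mul_neg ←]=  ((- (a * 3)) * 1)    ⊢ E2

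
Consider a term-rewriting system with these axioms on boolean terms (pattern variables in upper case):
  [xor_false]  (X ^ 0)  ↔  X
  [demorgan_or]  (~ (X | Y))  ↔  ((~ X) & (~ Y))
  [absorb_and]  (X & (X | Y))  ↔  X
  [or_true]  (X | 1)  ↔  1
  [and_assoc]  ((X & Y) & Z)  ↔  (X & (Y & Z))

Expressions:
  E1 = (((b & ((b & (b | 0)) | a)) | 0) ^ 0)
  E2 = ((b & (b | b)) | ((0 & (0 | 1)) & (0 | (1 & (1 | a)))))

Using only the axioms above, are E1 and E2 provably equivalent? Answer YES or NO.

1. [xor_false →] (((b & ((b & (b | 0)) | a)) | 0) ^ 0)  →  ((b & ((b & (b | 0)) | a)) | 0)
2. [absorb_and →] (b & (b | 0))  →  b;  E1 = ((b & (b | a)) | 0)
3. [absorb_and →] (b & (b | a))  →  b;  E1 = (b | 0)
4. [absorb_and ←] 0  →  (0 & (0 | 1));  E1 = (b | (0 & (0 | 1)))
5. [absorb_and ←] b  →  (b & (b | b));  E1 = ((b & (b | b)) | (0 & (0 | 1)))
6. [absorb_and ←] 0  →  (0 & (0 | 1));  E1 = ((b & (b | b)) | ((0 & (0 | 1)) & (0 | 1)))
7. [absorb_and ←] 1  →  (1 & (1 | a));  this is E2

YES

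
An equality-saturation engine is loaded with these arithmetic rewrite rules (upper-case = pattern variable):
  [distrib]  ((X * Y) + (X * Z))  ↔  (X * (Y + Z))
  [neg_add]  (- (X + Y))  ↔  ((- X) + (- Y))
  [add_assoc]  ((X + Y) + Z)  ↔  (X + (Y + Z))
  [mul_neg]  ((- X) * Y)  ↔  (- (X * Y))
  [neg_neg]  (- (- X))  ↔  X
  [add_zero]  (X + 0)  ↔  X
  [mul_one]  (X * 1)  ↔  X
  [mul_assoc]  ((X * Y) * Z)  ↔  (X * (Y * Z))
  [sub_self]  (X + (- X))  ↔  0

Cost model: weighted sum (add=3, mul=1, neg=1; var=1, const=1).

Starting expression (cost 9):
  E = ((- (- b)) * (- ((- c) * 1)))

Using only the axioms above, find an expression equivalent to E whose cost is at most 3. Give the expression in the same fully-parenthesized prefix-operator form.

(b * c)   [cost 3]

step 1: mul_one (→) rewrites ((- c) * 1) into (- c), now ((- (- b)) * (- (- c)))
step 2: neg_neg (→) rewrites (- (- c)) into c, now ((- (- b)) * c)
step 3: neg_neg (→) rewrites (- (- b)) into b, reaching cost 3 (bound 3)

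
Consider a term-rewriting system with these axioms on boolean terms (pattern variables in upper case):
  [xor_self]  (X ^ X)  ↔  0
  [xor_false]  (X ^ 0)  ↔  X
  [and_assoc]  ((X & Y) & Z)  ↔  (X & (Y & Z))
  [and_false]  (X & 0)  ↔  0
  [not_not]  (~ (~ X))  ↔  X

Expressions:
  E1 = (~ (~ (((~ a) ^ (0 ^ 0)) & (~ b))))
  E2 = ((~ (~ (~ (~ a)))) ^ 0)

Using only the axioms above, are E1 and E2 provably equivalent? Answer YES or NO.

The axioms are sound identities: if E1 ↔* E2 then E1 and E2 evaluate identically under any assignment.
Under a=0, b=0: E1 evaluates to 1, E2 to 0. Distinct ⇒ no rewrite sequence connects them.

NO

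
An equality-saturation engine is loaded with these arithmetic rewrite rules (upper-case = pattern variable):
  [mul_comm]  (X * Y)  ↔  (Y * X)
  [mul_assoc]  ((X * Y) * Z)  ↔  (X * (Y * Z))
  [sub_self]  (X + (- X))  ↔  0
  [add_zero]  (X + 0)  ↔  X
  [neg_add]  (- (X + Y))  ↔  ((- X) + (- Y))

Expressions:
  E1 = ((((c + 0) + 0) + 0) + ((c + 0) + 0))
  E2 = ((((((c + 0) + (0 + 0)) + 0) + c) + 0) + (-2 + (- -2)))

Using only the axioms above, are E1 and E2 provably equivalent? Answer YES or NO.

(1) ((c + 0) + 0)  =[add_zero →]=  (c + 0)    ⊢ (((c + 0) + 0) + ((c + 0) + 0))
(2) ((c + 0) + 0)  =[add_zero →]=  (c + 0)    ⊢ ((c + 0) + ((c + 0) + 0))
(3) (c + 0)  =[add_zero →]=  c    ⊢ (c + ((c + 0) + 0))
(4) (c + 0)  =[add_zero →]=  c    ⊢ (c + (c + 0))
(5) (c + 0)  =[add_zero →]=  c    ⊢ (c + c)
(6) c  =[add_zero ←]=  (c + 0)    ⊢ ((c + 0) + c)
(7) ((c + 0) + c)  =[add_zero ←]=  (((c + 0) + c) + 0)
(8) (c + 0)  =[add_zero ←]=  ((c + 0) + 0)    ⊢ ((((c + 0) + 0) + c) + 0)
(9) 0  =[add_zero ←]=  (0 + 0)    ⊢ ((((c + (0 + 0)) + 0) + c) + 0)
(10) c  =[add_zero ←]=  (c + 0)    ⊢ (((((c + 0) + (0 + 0)) + 0) + c) + 0)
(11) 0  =[sub_self ←]=  (-2 + (- -2))    ⊢ (((((c + 0) + (0 + 0)) + 0) + c) + (-2 + (- -2)))
(12) ((((c + 0) + (0 + 0)) + 0) + c)  =[add_zero ←]=  (((((c + 0) + (0 + 0)) + 0) + c) + 0)    ⊢ E2

YES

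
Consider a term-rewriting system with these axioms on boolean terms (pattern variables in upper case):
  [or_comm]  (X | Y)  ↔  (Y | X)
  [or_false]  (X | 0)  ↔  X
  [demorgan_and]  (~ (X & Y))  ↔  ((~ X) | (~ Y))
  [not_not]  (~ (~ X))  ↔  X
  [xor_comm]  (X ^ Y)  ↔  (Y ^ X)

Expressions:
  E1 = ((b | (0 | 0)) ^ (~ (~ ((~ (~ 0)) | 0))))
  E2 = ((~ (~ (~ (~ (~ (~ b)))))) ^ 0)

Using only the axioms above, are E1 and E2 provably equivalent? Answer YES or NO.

step 1: or_false (→) rewrites ((~ (~ 0)) | 0) into (~ (~ 0)), now ((b | (0 | 0)) ^ (~ (~ (~ (~ 0)))))
step 2: not_not (→) rewrites (~ (~ (~ (~ 0)))) into (~ (~ 0)), now ((b | (0 | 0)) ^ (~ (~ 0)))
step 3: or_false (→) rewrites (0 | 0) into 0, now ((b | 0) ^ (~ (~ 0)))
step 4: or_false (→) rewrites (b | 0) into b, now (b ^ (~ (~ 0)))
step 5: not_not (→) rewrites (~ (~ 0)) into 0, now (b ^ 0)
step 6: not_not (←) rewrites b into (~ (~ b)), now ((~ (~ b)) ^ 0)
step 7: not_not (←) rewrites (~ b) into (~ (~ (~ b))), now ((~ (~ (~ (~ b)))) ^ 0)
step 8: not_not (←) rewrites (~ (~ (~ (~ b)))) into (~ (~ (~ (~ (~ (~ b)))))), which is E2

YES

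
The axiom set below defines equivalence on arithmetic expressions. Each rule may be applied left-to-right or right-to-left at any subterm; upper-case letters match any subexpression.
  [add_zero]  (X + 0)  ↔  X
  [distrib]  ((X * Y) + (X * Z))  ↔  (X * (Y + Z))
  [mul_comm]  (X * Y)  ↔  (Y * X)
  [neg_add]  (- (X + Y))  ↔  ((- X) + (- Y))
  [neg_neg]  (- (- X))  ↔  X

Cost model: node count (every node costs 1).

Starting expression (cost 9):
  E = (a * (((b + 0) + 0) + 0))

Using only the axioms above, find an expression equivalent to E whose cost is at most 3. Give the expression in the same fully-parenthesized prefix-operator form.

(b * a)   [cost 3]

step 1: add_zero (→) rewrites ((b + 0) + 0) into (b + 0), now (a * ((b + 0) + 0))
step 2: mul_comm (→) rewrites (a * ((b + 0) + 0)) into (((b + 0) + 0) * a)
step 3: add_zero (→) rewrites ((b + 0) + 0) into (b + 0), now ((b + 0) * a)
step 4: add_zero (→) rewrites (b + 0) into b, reaching cost 3 (bound 3)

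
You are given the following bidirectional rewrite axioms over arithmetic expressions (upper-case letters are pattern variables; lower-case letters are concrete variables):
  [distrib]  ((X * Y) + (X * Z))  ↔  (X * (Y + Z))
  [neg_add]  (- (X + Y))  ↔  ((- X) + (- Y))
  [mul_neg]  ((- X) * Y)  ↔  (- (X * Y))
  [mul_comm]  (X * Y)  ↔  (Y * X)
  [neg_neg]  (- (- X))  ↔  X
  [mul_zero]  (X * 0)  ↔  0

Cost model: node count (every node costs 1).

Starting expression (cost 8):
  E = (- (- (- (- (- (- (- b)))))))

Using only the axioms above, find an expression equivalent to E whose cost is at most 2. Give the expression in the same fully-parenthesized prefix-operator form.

(- b)   [cost 2]

1. [neg_neg →] (- (- (- (- (- b)))))  →  (- (- (- b)));  E = (- (- (- (- (- b)))))
2. [neg_neg →] (- (- b))  →  b;  E = (- (- (- b)))
3. [neg_neg →] (- (- b))  →  b;  cost 2 ≤ 2, done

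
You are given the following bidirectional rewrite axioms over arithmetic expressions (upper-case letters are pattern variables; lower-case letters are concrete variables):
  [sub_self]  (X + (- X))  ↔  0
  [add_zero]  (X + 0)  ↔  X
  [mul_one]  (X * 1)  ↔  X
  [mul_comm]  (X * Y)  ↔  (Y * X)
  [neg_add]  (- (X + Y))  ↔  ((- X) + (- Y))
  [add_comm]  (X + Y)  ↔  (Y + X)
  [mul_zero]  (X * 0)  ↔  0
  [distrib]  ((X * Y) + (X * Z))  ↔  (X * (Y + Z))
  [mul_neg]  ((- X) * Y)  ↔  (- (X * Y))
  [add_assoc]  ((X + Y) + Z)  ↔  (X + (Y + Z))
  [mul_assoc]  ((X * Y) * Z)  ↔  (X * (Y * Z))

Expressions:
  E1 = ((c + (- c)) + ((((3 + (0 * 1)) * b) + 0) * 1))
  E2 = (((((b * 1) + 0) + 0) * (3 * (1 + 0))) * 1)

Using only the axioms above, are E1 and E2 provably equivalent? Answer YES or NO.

step 1: mul_one (→) rewrites (0 * 1) into 0, now ((c + (- c)) + ((((3 + 0) * b) + 0) * 1))
step 2: sub_self (→) rewrites (c + (- c)) into 0, now (0 + ((((3 + 0) * b) + 0) * 1))
step 3: mul_comm (→) rewrites ((3 + 0) * b) into (b * (3 + 0)), now (0 + (((b * (3 + 0)) + 0) * 1))
step 4: add_zero (→) rewrites (3 + 0) into 3, now (0 + (((b * 3) + 0) * 1))
step 5: add_zero (→) rewrites ((b * 3) + 0) into (b * 3), now (0 + ((b * 3) * 1))
step 6: mul_one (→) rewrites ((b * 3) * 1) into (b * 3), now (0 + (b * 3))
step 7: add_comm (→) rewrites (0 + (b * 3)) into ((b * 3) + 0)
step 8: add_zero (→) rewrites ((b * 3) + 0) into (b * 3)
step 9: mul_comm (→) rewrites (b * 3) into (3 * b)
step 10: mul_one (←) rewrites 3 into (3 * 1), now ((3 * 1) * b)
step 11: add_zero (←) rewrites 1 into (1 + 0), now ((3 * (1 + 0)) * b)
step 12: mul_comm (→) rewrites ((3 * (1 + 0)) * b) into (b * (3 * (1 + 0)))
step 13: add_zero (←) rewrites b into (b + 0), now ((b + 0) * (3 * (1 + 0)))
step 14: add_zero (←) rewrites b into (b + 0), now (((b + 0) + 0) * (3 * (1 + 0)))
step 15: mul_one (←) rewrites b into (b * 1), now ((((b * 1) + 0) + 0) * (3 * (1 + 0)))
step 16: mul_one (←) rewrites ((((b * 1) + 0) + 0) * (3 * (1 + 0))) into (((((b * 1) + 0) + 0) * (3 * (1 + 0))) * 1), which is E2

YES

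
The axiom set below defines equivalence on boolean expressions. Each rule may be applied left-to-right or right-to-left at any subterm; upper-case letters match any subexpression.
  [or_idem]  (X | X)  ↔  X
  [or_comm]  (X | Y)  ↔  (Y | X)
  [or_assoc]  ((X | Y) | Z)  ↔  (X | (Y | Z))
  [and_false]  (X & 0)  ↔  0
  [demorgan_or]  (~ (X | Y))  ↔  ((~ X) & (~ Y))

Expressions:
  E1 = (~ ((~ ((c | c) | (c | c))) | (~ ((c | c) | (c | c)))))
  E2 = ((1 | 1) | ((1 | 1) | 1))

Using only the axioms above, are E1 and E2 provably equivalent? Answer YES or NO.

Every axiom is a valid identity, so a rewrite proof would force E1 and E2 to agree under every assignment.
At c=0: E1 = 0 but E2 = 1; they differ, so no derivation exists.

NO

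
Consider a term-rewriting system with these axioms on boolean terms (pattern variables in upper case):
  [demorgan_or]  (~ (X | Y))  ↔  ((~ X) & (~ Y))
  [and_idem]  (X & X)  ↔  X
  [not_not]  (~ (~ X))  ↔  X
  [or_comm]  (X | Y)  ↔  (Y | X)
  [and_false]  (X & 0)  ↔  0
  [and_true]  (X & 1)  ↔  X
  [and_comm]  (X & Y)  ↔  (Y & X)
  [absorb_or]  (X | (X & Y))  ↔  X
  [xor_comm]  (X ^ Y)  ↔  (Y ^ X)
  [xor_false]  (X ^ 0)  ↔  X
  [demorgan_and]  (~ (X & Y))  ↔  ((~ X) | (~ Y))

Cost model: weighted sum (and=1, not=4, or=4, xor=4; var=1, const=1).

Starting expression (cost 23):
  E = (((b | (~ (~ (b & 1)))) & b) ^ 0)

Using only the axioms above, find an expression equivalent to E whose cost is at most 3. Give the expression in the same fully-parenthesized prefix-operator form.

(1) (~ (~ (b & 1)))  =[not_not →]=  (b & 1)    ⊢ (((b | (b & 1)) & b) ^ 0)
(2) (b | (b & 1))  =[absorb_or →]=  b    ⊢ ((b & b) ^ 0)
(3) ((b & b) ^ 0)  =[xor_false →]=  (b & b)    ⊢ cost 3, within 3

(b & b)   [cost 3]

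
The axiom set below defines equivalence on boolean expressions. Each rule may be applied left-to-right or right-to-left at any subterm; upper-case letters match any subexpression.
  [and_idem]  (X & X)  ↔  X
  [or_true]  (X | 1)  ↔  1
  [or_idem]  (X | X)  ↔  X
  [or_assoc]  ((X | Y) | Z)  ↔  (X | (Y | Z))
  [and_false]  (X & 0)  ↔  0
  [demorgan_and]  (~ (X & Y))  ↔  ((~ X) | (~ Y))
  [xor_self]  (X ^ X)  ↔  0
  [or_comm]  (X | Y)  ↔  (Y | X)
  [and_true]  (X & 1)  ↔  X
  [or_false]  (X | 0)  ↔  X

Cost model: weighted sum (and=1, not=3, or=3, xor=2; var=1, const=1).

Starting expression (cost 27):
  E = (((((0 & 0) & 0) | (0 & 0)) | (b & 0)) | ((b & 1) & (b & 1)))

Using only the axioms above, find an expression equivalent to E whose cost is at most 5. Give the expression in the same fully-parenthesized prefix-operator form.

(1) (0 & 0)  =[and_idem →]=  0    ⊢ ((((0 & 0) | (0 & 0)) | (b & 0)) | ((b & 1) & (b & 1)))
(2) ((((0 & 0) | (0 & 0)) | (b & 0)) | ((b & 1) & (b & 1)))  =[or_comm →]=  (((b & 1) & (b & 1)) | (((0 & 0) | (0 & 0)) | (b & 0)))
(3) ((b & 1) & (b & 1))  =[and_idem →]=  (b & 1)    ⊢ ((b & 1) | (((0 & 0) | (0 & 0)) | (b & 0)))
(4) ((0 & 0) | (0 & 0))  =[or_idem →]=  (0 & 0)    ⊢ ((b & 1) | ((0 & 0) | (b & 0)))
(5) (b & 0)  =[and_false →]=  0    ⊢ ((b & 1) | ((0 & 0) | 0))
(6) (0 & 0)  =[and_idem →]=  0    ⊢ ((b & 1) | (0 | 0))
(7) (0 | 0)  =[or_false →]=  0    ⊢ ((b & 1) | 0)
(8) (b & 1)  =[and_true →]=  b    ⊢ cost 5, within 5

(b | 0)   [cost 5]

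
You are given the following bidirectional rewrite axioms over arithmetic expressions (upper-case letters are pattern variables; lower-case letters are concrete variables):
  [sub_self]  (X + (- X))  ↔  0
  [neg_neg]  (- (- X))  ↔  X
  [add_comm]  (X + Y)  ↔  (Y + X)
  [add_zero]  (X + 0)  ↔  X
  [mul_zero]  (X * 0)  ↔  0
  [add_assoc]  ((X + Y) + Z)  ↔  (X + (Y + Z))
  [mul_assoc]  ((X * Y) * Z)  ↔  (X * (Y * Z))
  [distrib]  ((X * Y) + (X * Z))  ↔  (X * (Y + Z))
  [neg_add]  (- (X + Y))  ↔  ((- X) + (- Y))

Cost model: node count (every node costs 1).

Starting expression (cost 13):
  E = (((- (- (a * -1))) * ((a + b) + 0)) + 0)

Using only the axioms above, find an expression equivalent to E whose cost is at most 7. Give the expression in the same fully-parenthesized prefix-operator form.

1. [add_zero →] ((a + b) + 0)  →  (a + b);  E = (((- (- (a * -1))) * (a + b)) + 0)
2. [neg_neg →] (- (- (a * -1)))  →  (a * -1);  E = (((a * -1) * (a + b)) + 0)
3. [add_zero →] (((a * -1) * (a + b)) + 0)  →  ((a * -1) * (a + b));  cost 7 ≤ 7, done

((a * -1) * (a + b))   [cost 7]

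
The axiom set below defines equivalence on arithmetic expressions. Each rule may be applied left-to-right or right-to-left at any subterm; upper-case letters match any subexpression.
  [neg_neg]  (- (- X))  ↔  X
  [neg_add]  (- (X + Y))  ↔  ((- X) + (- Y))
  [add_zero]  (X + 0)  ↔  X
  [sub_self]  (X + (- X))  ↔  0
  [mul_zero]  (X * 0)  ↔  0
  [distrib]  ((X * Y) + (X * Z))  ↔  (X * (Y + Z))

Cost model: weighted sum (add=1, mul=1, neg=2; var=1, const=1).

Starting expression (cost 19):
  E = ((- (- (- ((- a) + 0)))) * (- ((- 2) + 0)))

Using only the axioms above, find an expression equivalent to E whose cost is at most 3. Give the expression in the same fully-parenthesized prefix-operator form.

(a * 2)   [cost 3]

(1) (- (- (- ((- a) + 0))))  =[neg_neg →]=  (- ((- a) + 0))    ⊢ ((- ((- a) + 0)) * (- ((- 2) + 0)))
(2) ((- a) + 0)  =[add_zero →]=  (- a)    ⊢ ((- (- a)) * (- ((- 2) + 0)))
(3) ((- 2) + 0)  =[add_zero →]=  (- 2)    ⊢ ((- (- a)) * (- (- 2)))
(4) (- (- 2))  =[neg_neg →]=  2    ⊢ ((- (- a)) * 2)
(5) (- (- a))  =[neg_neg →]=  a    ⊢ cost 3, within 3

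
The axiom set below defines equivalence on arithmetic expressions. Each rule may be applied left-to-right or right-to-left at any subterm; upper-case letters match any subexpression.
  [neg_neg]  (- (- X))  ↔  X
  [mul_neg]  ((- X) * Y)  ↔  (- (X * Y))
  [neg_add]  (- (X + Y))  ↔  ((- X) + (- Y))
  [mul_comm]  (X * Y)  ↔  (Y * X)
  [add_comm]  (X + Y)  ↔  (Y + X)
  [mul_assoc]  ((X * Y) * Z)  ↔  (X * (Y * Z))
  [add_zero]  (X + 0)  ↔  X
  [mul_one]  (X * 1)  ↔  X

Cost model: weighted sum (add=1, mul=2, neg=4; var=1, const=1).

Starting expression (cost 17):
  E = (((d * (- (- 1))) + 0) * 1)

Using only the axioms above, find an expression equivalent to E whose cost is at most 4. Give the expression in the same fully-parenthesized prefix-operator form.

(d * 1)   [cost 4]

1. [mul_one →] (((d * (- (- 1))) + 0) * 1)  →  ((d * (- (- 1))) + 0)
2. [add_zero →] ((d * (- (- 1))) + 0)  →  (d * (- (- 1)))
3. [neg_neg →] (- (- 1))  →  1;  cost 4 ≤ 4, done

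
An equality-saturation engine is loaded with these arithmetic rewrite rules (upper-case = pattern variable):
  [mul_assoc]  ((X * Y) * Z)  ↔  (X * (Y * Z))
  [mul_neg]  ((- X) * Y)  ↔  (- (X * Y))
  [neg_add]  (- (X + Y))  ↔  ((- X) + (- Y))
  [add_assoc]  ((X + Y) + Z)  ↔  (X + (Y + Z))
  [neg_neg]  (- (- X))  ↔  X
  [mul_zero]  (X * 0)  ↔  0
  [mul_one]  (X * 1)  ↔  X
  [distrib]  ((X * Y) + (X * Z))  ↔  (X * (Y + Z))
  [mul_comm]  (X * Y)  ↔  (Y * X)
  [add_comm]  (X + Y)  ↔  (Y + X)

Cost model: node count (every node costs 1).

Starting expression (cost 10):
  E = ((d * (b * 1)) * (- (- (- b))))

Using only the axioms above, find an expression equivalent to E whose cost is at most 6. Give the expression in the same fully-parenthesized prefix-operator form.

((d * b) * (- b))   [cost 6]

step 1: mul_one (→) rewrites (b * 1) into b, now ((d * b) * (- (- (- b))))
step 2: neg_neg (→) rewrites (- (- (- b))) into (- b), reaching cost 6 (bound 6)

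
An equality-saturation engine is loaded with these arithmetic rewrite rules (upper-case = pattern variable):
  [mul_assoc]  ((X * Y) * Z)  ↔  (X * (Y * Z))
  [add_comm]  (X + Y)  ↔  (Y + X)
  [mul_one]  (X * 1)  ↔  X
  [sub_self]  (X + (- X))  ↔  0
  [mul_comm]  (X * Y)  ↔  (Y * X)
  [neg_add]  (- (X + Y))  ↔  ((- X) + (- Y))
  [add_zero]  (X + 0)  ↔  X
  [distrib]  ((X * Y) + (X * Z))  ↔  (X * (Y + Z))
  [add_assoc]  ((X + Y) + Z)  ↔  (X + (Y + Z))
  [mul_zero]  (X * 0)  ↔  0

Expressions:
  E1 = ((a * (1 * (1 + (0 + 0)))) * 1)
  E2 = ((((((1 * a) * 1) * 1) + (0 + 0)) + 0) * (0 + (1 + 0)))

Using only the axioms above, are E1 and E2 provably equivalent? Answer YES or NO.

YES

1. [mul_one →] ((a * (1 * (1 + (0 + 0)))) * 1)  →  (a * (1 * (1 + (0 + 0))))
2. [add_zero →] (0 + 0)  →  0;  E1 = (a * (1 * (1 + 0)))
3. [add_zero →] (1 + 0)  →  1;  E1 = (a * (1 * 1))
4. [mul_comm →] (a * (1 * 1))  →  ((1 * 1) * a)
5. [mul_one →] (1 * 1)  →  1;  E1 = (1 * a)
6. [add_zero ←] a  →  (a + 0);  E1 = (1 * (a + 0))
7. [add_zero ←] 1  →  (1 + 0);  E1 = ((1 + 0) * (a + 0))
8. [mul_one ←] a  →  (a * 1);  E1 = ((1 + 0) * ((a * 1) + 0))
9. [add_zero ←] 0  →  (0 + 0);  E1 = ((1 + 0) * ((a * 1) + (0 + 0)))
10. [add_zero ←] ((a * 1) + (0 + 0))  →  (((a * 1) + (0 + 0)) + 0);  E1 = ((1 + 0) * (((a * 1) + (0 + 0)) + 0))
11. [add_zero ←] 1  →  (1 + 0);  E1 = (((1 + 0) + 0) * (((a * 1) + (0 + 0)) + 0))
12. [mul_one ←] (a * 1)  →  ((a * 1) * 1);  E1 = (((1 + 0) + 0) * ((((a * 1) * 1) + (0 + 0)) + 0))
13. [add_comm →] ((1 + 0) + 0)  →  (0 + (1 + 0));  E1 = ((0 + (1 + 0)) * ((((a * 1) * 1) + (0 + 0)) + 0))
14. [mul_comm →] ((0 + (1 + 0)) * ((((a * 1) * 1) + (0 + 0)) + 0))  →  (((((a * 1) * 1) + (0 + 0)) + 0) * (0 + (1 + 0)))
15. [mul_comm →] (a * 1)  →  (1 * a);  E1 = (((((1 * a) * 1) + (0 + 0)) + 0) * (0 + (1 + 0)))
16. [mul_one ←] ((1 * a) * 1)  →  (((1 * a) * 1) * 1);  this is E2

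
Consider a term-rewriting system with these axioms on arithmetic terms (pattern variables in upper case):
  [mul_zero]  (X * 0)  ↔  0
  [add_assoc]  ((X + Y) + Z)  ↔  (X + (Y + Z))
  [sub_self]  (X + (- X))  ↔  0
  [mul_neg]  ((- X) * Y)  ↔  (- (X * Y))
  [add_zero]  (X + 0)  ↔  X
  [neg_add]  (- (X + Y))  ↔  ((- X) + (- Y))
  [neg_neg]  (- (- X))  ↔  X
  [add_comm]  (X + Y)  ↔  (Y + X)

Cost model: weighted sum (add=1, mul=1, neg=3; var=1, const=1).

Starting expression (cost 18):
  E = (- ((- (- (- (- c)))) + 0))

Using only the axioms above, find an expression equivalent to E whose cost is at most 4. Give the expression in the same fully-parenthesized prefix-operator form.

step 1: neg_neg (→) rewrites (- (- (- c))) into (- c), now (- ((- (- c)) + 0))
step 2: neg_neg (→) rewrites (- (- c)) into c, now (- (c + 0))
step 3: add_zero (→) rewrites (c + 0) into c, reaching cost 4 (bound 4)

(- c)   [cost 4]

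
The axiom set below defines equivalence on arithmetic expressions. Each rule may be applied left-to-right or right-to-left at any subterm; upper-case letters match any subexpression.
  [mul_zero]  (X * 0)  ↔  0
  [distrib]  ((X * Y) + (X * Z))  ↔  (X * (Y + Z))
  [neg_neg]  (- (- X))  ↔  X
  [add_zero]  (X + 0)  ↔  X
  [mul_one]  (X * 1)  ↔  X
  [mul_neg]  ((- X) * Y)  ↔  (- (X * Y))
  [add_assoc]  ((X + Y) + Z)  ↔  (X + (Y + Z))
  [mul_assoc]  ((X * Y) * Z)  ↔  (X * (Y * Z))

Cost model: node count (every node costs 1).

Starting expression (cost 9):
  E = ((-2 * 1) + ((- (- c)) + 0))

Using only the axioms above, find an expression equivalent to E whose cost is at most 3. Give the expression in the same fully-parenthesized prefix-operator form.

1. [neg_neg →] (- (- c))  →  c;  E = ((-2 * 1) + (c + 0))
2. [mul_one →] (-2 * 1)  →  -2;  E = (-2 + (c + 0))
3. [add_zero →] (c + 0)  →  c;  cost 3 ≤ 3, done

(-2 + c)   [cost 3]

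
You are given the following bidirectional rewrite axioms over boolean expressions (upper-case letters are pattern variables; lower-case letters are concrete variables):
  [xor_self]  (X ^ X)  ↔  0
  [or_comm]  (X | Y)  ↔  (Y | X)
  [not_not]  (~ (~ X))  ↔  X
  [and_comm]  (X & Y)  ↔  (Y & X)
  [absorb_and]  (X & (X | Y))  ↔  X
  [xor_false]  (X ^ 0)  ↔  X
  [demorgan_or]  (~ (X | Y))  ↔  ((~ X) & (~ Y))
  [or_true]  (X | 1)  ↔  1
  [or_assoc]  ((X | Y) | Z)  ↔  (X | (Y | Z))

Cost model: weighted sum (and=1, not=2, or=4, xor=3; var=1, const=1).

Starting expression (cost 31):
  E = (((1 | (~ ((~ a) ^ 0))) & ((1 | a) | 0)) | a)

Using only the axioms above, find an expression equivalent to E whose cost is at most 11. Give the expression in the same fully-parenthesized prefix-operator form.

((1 | a) | a)   [cost 11]

step 1: xor_false (→) rewrites ((~ a) ^ 0) into (~ a), now (((1 | (~ (~ a))) & ((1 | a) | 0)) | a)
step 2: not_not (→) rewrites (~ (~ a)) into a, now (((1 | a) & ((1 | a) | 0)) | a)
step 3: absorb_and (→) rewrites ((1 | a) & ((1 | a) | 0)) into (1 | a), reaching cost 11 (bound 11)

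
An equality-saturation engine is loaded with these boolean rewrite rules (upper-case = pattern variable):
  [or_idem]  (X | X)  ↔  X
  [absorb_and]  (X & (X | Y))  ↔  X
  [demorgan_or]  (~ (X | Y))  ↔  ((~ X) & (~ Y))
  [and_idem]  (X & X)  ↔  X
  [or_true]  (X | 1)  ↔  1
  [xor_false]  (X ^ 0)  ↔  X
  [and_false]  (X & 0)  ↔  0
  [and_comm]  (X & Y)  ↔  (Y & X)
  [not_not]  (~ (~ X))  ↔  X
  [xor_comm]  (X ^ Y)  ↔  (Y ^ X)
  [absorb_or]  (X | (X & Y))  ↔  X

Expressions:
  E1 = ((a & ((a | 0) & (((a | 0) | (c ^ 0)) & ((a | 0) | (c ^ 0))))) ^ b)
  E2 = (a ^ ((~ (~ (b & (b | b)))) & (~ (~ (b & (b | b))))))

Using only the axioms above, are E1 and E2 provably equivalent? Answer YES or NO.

YES

step 1: and_idem (→) rewrites (((a | 0) | (c ^ 0)) & ((a | 0) | (c ^ 0))) into ((a | 0) | (c ^ 0)), now ((a & ((a | 0) & ((a | 0) | (c ^ 0)))) ^ b)
step 2: xor_false (→) rewrites (c ^ 0) into c, now ((a & ((a | 0) & ((a | 0) | c))) ^ b)
step 3: absorb_and (→) rewrites ((a | 0) & ((a | 0) | c)) into (a | 0), now ((a & (a | 0)) ^ b)
step 4: absorb_and (→) rewrites (a & (a | 0)) into a, now (a ^ b)
step 5: not_not (←) rewrites b into (~ (~ b)), now (a ^ (~ (~ b)))
step 6: absorb_and (←) rewrites b into (b & (b | b)), now (a ^ (~ (~ (b & (b | b)))))
step 7: and_idem (←) rewrites (~ (~ (b & (b | b)))) into ((~ (~ (b & (b | b)))) & (~ (~ (b & (b | b))))), which is E2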